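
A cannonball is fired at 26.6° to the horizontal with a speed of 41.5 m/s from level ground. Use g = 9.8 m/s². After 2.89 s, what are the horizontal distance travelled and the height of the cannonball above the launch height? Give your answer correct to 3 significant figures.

v_x = 41.5 cos 26.6° = 37.11 m/s; v_y0 = 41.5 sin 26.6° = 18.58 m/s.
x = v_x t = 37.11 × 2.89 = 107 m.
y = v_y0 t − ½ g t² = 18.58×2.89 − 4.900×2.89² = 12.8 m.

x = 107 m, y = 12.8 m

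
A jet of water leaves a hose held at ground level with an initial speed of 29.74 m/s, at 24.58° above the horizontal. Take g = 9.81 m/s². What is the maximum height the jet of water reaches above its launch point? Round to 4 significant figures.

7.800 m

Vertical component of launch velocity: v_y = 29.74 sin 24.58° = 12.371 m/s.
At the highest point the vertical velocity is zero, so v_y² = 2 g h_max.
h_max = (12.371)² / (2 × 9.81) = 153.04 / 19.62 = 7.800 m.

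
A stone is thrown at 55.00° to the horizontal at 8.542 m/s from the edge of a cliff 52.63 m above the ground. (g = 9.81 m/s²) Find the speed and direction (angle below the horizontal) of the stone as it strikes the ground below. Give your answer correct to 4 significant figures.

33.25 m/s at 81.53° below the horizontal

v_x = 8.542 cos 55.00° = 4.8995 m/s (constant).
|v_y| at impact = √((6.9972)² + 2×9.81×52.63) = 32.887 m/s.
Speed = √(4.8995² + 32.887²) = 33.25 m/s; angle = arctan(32.887/4.8995) = 81.53° below horizontal.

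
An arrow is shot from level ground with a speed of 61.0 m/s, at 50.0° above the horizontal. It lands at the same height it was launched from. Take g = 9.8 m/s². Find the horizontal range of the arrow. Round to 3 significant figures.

Components: v_x = 61.0 cos 50.0° = 39.21 m/s, v_y = 61.0 sin 50.0° = 46.73 m/s.
Time of flight (same landing height): t = 2 v_y / g = 2 × 46.73 / 9.8 = 9.537 s.
Range: R = v_x · t = 39.21 × 9.537 = 374 m.

374 m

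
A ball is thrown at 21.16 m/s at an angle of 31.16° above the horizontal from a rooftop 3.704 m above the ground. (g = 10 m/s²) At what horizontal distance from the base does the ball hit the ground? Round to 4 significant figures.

45.04 m

Components: v_x = 21.16 cos 31.16° = 18.107 m/s, v_y = 21.16 sin 31.16° = 10.949 m/s.
Vertical: 0 = 3.704 + 10.949 t − ½(10) t² ⇒ 5.000 t² − 10.949 t − 3.704 = 0.
t = [10.949 + √(119.88 + 74.080)] / 10.00 = 2.4876 s.
Horizontal: R = v_x · t = 18.107 × 2.4876 = 45.04 m.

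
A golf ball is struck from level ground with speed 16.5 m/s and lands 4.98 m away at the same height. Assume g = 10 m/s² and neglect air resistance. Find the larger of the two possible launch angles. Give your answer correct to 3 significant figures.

84.7°

Level-ground range: R = v₀² sin(2θ)/g ⇒ sin 2θ = R g / v₀² = 4.98×10/16.5² = 0.1829.
2θ = arcsin(0.1829) = 10.54° or 180° − 10.54° = 169.46°.
So θ = 5.27° or θ = 84.7°.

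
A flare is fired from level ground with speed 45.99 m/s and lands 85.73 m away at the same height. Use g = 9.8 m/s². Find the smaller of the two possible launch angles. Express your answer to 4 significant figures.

11.70°

Level-ground range: R = v₀² sin(2θ)/g ⇒ sin 2θ = R g / v₀² = 85.73×9.8/45.99² = 0.3972.
2θ = arcsin(0.3972) = 23.403° or 180° − 23.403° = 156.597°.
So θ = 11.70° or θ = 78.30°.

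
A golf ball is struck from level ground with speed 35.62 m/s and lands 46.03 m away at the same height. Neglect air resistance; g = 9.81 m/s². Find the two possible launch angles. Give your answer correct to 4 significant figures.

Level-ground range: R = v₀² sin(2θ)/g ⇒ sin 2θ = R g / v₀² = 46.03×9.81/35.62² = 0.3559.
2θ = arcsin(0.3559) = 20.849° or 180° − 20.849° = 159.151°.
So θ = 10.42° or θ = 79.58°.

10.42° and 79.58°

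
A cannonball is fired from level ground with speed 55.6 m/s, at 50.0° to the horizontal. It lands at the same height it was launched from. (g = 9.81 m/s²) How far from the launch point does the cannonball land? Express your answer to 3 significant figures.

310 m

Components: v_x = 55.6 cos 50.0° = 35.74 m/s, v_y = 55.6 sin 50.0° = 42.59 m/s.
Time of flight (same landing height): t = 2 v_y / g = 2 × 42.59 / 9.81 = 8.683 s.
Range: R = v_x · t = 35.74 × 8.683 = 310 m.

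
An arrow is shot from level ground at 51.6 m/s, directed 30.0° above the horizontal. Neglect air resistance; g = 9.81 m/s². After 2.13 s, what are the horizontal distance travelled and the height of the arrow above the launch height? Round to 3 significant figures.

x = 95.2 m, y = 32.7 m

v_x = 51.6 cos 30.0° = 44.69 m/s; v_y0 = 51.6 sin 30.0° = 25.80 m/s.
x = v_x t = 44.69 × 2.13 = 95.2 m.
y = v_y0 t − ½ g t² = 25.80×2.13 − 4.905×2.13² = 32.7 m.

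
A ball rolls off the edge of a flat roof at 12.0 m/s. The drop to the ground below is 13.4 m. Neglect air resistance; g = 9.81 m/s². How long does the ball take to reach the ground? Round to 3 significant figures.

1.65 s

The horizontal speed doesn't affect the fall. With v_y0 = 0, h = ½ g t².
t = √(2 × 13.4 / 9.81) = √2.732 = 1.65 s.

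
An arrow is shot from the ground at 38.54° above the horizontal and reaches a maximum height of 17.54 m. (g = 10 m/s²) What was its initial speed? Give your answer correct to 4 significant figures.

At maximum height v_y = 0, so (v₀ sin θ)² = 2 g H.
v₀ sin 38.54° = √(2 × 10 × 17.54) = 18.730 m/s.
v₀ = 18.730 / sin 38.54° = 18.730 / 0.6231 = 30.06 m/s.

30.06 m/s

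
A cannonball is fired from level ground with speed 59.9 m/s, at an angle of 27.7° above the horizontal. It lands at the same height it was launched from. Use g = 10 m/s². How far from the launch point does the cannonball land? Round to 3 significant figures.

For level ground, R = v₀² sin(2θ) / g.
sin(2 × 27.7°) = sin 55.40° = 0.8231.
R = (59.9)² × 0.8231 / 10 = 295 m.

295 m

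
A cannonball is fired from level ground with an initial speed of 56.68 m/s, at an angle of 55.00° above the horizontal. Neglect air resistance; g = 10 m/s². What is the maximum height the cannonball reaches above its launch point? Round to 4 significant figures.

Vertical component of launch velocity: v_y = 56.68 sin 55.00° = 46.430 m/s.
At the highest point the vertical velocity is zero, so v_y² = 2 g h_max.
h_max = (46.430)² / (2 × 10) = 2155.7 / 20.00 = 107.8 m.

107.8 m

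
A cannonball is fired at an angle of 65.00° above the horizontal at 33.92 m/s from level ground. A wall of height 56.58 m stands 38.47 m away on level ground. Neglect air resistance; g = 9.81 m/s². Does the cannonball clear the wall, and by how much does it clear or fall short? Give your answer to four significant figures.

No — it falls 9.405 m short of clearing the wall.

v_x = 33.92 cos 65.00° = 14.335 m/s; v_y0 = 33.92 sin 65.00° = 30.742 m/s.
Time to reach the wall: t = 38.47 / 14.335 = 2.6836 s.
Height at that point: y = 30.742×2.6836 − 4.905×2.6836² = 47.175 m.
That is 56.58 − 47.175 = 9.405 m below the top of the wall, so the cannonball does not clear it.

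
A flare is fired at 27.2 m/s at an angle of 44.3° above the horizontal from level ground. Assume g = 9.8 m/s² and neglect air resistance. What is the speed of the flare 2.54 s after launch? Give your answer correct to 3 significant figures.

20.3 m/s

v_x = 27.2 cos 44.3° = 19.47 m/s (constant).
v_y(t) = 27.2 sin 44.3° − g t = 19.00 − 9.8 × 2.54 = -5.892 m/s.
Speed = √(v_x² + v_y²) = √(379.1 + 34.72) = 20.3 m/s.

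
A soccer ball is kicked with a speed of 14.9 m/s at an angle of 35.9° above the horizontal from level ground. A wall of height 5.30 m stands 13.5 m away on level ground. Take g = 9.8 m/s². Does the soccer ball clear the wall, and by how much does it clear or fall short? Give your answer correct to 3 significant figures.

v_x = 14.9 cos 35.9° = 12.07 m/s; v_y0 = 14.9 sin 35.9° = 8.737 m/s.
Time to reach the wall: t = 13.5 / 12.07 = 1.118 s.
Height at that point: y = 8.737×1.118 − 4.900×1.118² = 3.643 m.
That is 5.30 − 3.643 = 1.66 m below the top of the wall, so the soccer ball does not clear it.

No — it falls 1.66 m short of clearing the wall.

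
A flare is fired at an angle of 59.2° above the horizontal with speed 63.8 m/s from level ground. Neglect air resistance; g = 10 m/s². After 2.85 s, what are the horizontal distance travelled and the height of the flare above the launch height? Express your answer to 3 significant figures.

x = 93.1 m, y = 116 m

v_x = 63.8 cos 59.2° = 32.67 m/s; v_y0 = 63.8 sin 59.2° = 54.80 m/s.
x = v_x t = 32.67 × 2.85 = 93.1 m.
y = v_y0 t − ½ g t² = 54.80×2.85 − 5.000×2.85² = 116 m.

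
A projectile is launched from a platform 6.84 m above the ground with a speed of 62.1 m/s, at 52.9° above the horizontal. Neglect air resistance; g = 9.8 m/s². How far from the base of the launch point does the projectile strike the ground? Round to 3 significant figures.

Components: v_x = 62.1 cos 52.9° = 37.46 m/s, v_y = 62.1 sin 52.9° = 49.53 m/s.
Vertical: 0 = 6.84 + 49.53 t − ½(9.8) t² ⇒ 4.900 t² − 49.53 t − 6.84 = 0.
t = [49.53 + √(2453 + 134.1)] / 9.800 = 10.24 s.
Horizontal: R = v_x · t = 37.46 × 10.24 = 384 m.

384 m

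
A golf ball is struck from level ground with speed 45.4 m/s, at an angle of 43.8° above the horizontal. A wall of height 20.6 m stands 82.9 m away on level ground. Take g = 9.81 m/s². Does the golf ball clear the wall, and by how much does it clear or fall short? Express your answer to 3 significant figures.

Yes — it clears the wall by 27.5 m.

v_x = 45.4 cos 43.8° = 32.77 m/s; v_y0 = 45.4 sin 43.8° = 31.42 m/s.
Time to reach the wall: t = 82.9 / 32.77 = 2.530 s.
Height at that point: y = 31.42×2.530 − 4.905×2.530² = 48.10 m.
That is 48.10 − 20.6 = 27.5 m above the top of the wall, so the golf ball clears it.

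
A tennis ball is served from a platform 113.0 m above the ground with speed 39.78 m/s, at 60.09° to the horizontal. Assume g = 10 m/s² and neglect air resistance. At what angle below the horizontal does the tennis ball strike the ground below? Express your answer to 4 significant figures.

v_x = 39.78 cos 60.09° = 19.836 m/s.
At impact |v_y| = √(v_y0² + 2 g h) = √(34.482² + 2×10×113.0) = 58.728 m/s.
Angle below horizontal = arctan(|v_y| / v_x) = arctan(58.728 / 19.836) = 71.34°.

71.34°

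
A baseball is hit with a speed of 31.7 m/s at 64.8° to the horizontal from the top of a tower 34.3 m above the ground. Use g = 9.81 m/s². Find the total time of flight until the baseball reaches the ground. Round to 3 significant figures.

6.87 s

Vertical component: v_y = 31.7 sin 64.8° = 28.68 m/s.
Taking up as positive with launch at y = 34.3 m, landing at y = 0: 0 = 34.3 + 28.68 t − ½(9.81) t².
Solving 4.905 t² − 28.68 t − 34.3 = 0 gives t = [28.68 + √(28.68² + 4·4.905·34.3)] / 9.810 = 6.87 s.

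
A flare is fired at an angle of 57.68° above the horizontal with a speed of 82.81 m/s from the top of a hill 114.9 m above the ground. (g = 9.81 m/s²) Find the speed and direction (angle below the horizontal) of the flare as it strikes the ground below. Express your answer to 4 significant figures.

v_x = 82.81 cos 57.68° = 44.274 m/s (constant).
|v_y| at impact = √((69.981)² + 2×9.81×114.9) = 84.568 m/s.
Speed = √(44.274² + 84.568²) = 95.46 m/s; angle = arctan(84.568/44.274) = 62.37° below horizontal.

95.46 m/s at 62.37° below the horizontal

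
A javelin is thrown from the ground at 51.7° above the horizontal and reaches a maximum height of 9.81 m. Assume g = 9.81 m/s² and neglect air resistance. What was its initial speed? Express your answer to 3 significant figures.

17.7 m/s

At maximum height v_y = 0, so (v₀ sin θ)² = 2 g H.
v₀ sin 51.7° = √(2 × 9.81 × 9.81) = 13.87 m/s.
v₀ = 13.87 / sin 51.7° = 13.87 / 0.7848 = 17.7 m/s.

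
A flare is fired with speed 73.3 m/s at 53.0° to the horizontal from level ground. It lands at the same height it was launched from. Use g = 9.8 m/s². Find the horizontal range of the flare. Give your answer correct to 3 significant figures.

Components: v_x = 73.3 cos 53.0° = 44.11 m/s, v_y = 73.3 sin 53.0° = 58.54 m/s.
Time of flight (same landing height): t = 2 v_y / g = 2 × 58.54 / 9.8 = 11.95 s.
Range: R = v_x · t = 44.11 × 11.95 = 527 m.

527 m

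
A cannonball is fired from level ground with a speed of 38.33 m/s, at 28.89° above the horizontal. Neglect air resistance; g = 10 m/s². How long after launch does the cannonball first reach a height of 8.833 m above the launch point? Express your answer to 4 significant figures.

v_y0 = 38.33 sin 28.89° = 18.518 m/s.
Set y = v_y0 t − ½ g t² = 8.833: 5.000 t² − 18.518 t + 8.833 = 0.
t = [18.518 ± √(342.92 − 176.66)] / 10 = (18.518 ± 12.894) / 10, giving t = 0.5624 s or t = 3.141 s.
The cannonball is on the way up at the first time, so t = 0.5624 s.

0.5624 s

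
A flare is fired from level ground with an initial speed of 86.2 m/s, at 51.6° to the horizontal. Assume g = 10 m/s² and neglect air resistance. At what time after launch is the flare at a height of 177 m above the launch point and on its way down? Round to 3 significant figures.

v_y0 = 86.2 sin 51.6° = 67.55 m/s.
Set y = v_y0 t − ½ g t² = 177: 5.000 t² − 67.55 t + 177 = 0.
t = [67.55 ± √(4563 − 3540)] / 10 = (67.55 ± 31.98) / 10, giving t = 3.56 s or t = 9.95 s.
On the way down corresponds to the larger root: t = 9.95 s.

9.95 s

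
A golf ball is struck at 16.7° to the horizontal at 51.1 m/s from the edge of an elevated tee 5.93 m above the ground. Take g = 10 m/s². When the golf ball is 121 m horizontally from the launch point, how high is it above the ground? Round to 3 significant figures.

v_x = 51.1 cos 16.7° = 48.94 m/s, v_y0 = 51.1 sin 16.7° = 14.68 m/s.
Time to reach x = 121 m: t = x / v_x = 121 / 48.94 = 2.472 s.
y = 5.93 + v_y0 t − ½ g t² = 5.93 + 14.68×2.472 − 5.000×2.472² = 11.7 m.

11.7 m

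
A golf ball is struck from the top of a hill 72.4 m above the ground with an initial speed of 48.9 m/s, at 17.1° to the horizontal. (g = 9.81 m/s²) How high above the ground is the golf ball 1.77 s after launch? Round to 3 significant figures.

v_y0 = 48.9 sin 17.1° = 14.38 m/s.
y(t) = 72.4 + v_y0 t − ½ g t² = 72.4 + 14.38×1.77 − ½×9.81×1.77² = 82.5 m.

82.5 m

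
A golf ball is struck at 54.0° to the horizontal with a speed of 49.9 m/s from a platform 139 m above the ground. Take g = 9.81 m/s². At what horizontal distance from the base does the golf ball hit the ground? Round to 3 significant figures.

318 m

Components: v_x = 49.9 cos 54.0° = 29.33 m/s, v_y = 49.9 sin 54.0° = 40.37 m/s.
Vertical: 0 = 139 + 40.37 t − ½(9.81) t² ⇒ 4.905 t² − 40.37 t − 139 = 0.
t = [40.37 + √(1630 + 2727)] / 9.810 = 10.84 s.
Horizontal: R = v_x · t = 29.33 × 10.84 = 318 m.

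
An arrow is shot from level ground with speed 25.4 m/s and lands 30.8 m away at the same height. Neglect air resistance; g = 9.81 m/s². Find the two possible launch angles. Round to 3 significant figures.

14.0° and 76.0°

Level-ground range: R = v₀² sin(2θ)/g ⇒ sin 2θ = R g / v₀² = 30.8×9.81/25.4² = 0.4683.
2θ = arcsin(0.4683) = 27.92° or 180° − 27.92° = 152.08°.
So θ = 14.0° or θ = 76.0°.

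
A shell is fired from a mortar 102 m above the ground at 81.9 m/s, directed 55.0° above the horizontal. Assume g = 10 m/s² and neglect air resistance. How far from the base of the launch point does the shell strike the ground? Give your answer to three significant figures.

Components: v_x = 81.9 cos 55.0° = 46.98 m/s, v_y = 81.9 sin 55.0° = 67.09 m/s.
Vertical: 0 = 102 + 67.09 t − ½(10) t² ⇒ 5.000 t² − 67.09 t − 102 = 0.
t = [67.09 + √(4501 + 2040)] / 10.00 = 14.80 s.
Horizontal: R = v_x · t = 46.98 × 14.80 = 695 m.

695 m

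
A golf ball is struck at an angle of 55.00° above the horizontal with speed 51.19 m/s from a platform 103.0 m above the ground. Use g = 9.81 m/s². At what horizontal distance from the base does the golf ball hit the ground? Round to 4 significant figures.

309.5 m

Components: v_x = 51.19 cos 55.00° = 29.361 m/s, v_y = 51.19 sin 55.00° = 41.932 m/s.
Vertical: 0 = 103.0 + 41.932 t − ½(9.81) t² ⇒ 4.905 t² − 41.932 t − 103.0 = 0.
t = [41.932 + √(1758.3 + 2020.9)] / 9.810 = 10.541 s.
Horizontal: R = v_x · t = 29.361 × 10.541 = 309.5 m.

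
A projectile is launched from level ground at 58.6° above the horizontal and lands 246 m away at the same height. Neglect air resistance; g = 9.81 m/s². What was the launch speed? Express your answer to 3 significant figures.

On level ground, R = v₀² sin(2θ) / g, so v₀ = √(R g / sin 2θ).
sin(2 × 58.6°) = 0.8894.
v₀ = √(246 × 9.81 / 0.8894) = √2713 = 52.1 m/s.

52.1 m/s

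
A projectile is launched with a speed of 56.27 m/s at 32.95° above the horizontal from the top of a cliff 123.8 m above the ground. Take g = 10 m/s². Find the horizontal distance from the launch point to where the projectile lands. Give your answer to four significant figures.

Components: v_x = 56.27 cos 32.95° = 47.219 m/s, v_y = 56.27 sin 32.95° = 30.606 m/s.
Vertical: 0 = 123.8 + 30.606 t − ½(10) t² ⇒ 5.000 t² − 30.606 t − 123.8 = 0.
t = [30.606 + √(936.73 + 2476.0)] / 10.00 = 8.9025 s.
Horizontal: R = v_x · t = 47.219 × 8.9025 = 420.4 m.

420.4 m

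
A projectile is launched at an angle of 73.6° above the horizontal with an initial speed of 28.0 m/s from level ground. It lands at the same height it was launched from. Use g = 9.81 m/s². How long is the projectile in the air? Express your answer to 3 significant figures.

5.48 s

Vertical component: v_y = 28.0 sin 73.6° = 26.86 m/s.
For a projectile landing at launch height, time of flight is t = 2 v_y / g = 2 × 26.86 / 9.81 = 5.48 s.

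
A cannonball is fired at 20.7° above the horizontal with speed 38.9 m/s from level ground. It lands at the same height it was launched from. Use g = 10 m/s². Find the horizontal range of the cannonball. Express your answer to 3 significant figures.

For level ground, R = v₀² sin(2θ) / g.
sin(2 × 20.7°) = sin 41.40° = 0.6613.
R = (38.9)² × 0.6613 / 10 = 100 m.

100 m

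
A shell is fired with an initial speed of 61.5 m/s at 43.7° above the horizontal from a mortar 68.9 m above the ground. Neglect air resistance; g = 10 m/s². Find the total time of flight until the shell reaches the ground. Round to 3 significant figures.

Vertical component: v_y = 61.5 sin 43.7° = 42.49 m/s.
Taking up as positive with launch at y = 68.9 m, landing at y = 0: 0 = 68.9 + 42.49 t − ½(10) t².
Solving 5.000 t² − 42.49 t − 68.9 = 0 gives t = [42.49 + √(42.49² + 4·5.000·68.9)] / 10.00 = 9.89 s.

9.89 s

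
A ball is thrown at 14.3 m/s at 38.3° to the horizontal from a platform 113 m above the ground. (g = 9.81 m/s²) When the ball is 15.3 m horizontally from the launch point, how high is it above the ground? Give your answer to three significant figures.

v_x = 14.3 cos 38.3° = 11.22 m/s, v_y0 = 14.3 sin 38.3° = 8.863 m/s.
Time to reach x = 15.3 m: t = x / v_x = 15.3 / 11.22 = 1.364 s.
y = 113 + v_y0 t − ½ g t² = 113 + 8.863×1.364 − 4.905×1.364² = 116 m.

116 m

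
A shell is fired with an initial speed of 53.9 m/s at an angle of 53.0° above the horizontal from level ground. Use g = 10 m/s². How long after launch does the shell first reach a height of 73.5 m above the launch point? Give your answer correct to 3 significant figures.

2.35 s

v_y0 = 53.9 sin 53.0° = 43.05 m/s.
Set y = v_y0 t − ½ g t² = 73.5: 5.000 t² − 43.05 t + 73.5 = 0.
t = [43.05 ± √(1853 − 1470)] / 10 = (43.05 ± 19.57) / 10, giving t = 2.35 s or t = 6.26 s.
The shell is on the way up at the first time, so t = 2.35 s.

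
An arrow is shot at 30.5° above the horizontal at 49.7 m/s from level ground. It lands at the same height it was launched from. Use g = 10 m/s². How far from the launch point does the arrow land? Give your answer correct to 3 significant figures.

216 m

For level ground, R = v₀² sin(2θ) / g.
sin(2 × 30.5°) = sin 61.00° = 0.8746.
R = (49.7)² × 0.8746 / 10 = 216 m.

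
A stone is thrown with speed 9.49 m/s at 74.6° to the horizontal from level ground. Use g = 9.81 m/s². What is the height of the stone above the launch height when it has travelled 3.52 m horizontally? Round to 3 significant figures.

v_x = 9.49 cos 74.6° = 2.520 m/s, v_y0 = 9.49 sin 74.6° = 9.149 m/s.
Time to reach x = 3.52 m: t = x / v_x = 3.52 / 2.520 = 1.397 s.
y = v_y0 t − ½ g t² = 9.149×1.397 − 4.905×1.397² = 3.21 m.

3.21 m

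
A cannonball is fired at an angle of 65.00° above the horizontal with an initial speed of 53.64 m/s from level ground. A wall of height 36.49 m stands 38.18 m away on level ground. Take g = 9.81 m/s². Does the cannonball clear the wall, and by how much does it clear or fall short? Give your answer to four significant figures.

v_x = 53.64 cos 65.00° = 22.669 m/s; v_y0 = 53.64 sin 65.00° = 48.614 m/s.
Time to reach the wall: t = 38.18 / 22.669 = 1.6842 s.
Height at that point: y = 48.614×1.6842 − 4.905×1.6842² = 67.963 m.
That is 67.963 − 36.49 = 31.47 m above the top of the wall, so the cannonball clears it.

Yes — it clears the wall by 31.47 m.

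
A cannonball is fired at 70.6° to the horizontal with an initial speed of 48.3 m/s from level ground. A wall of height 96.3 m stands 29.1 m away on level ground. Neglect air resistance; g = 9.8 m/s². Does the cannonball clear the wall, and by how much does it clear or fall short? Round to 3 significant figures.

No — it falls 29.8 m short of clearing the wall.

v_x = 48.3 cos 70.6° = 16.04 m/s; v_y0 = 48.3 sin 70.6° = 45.56 m/s.
Time to reach the wall: t = 29.1 / 16.04 = 1.814 s.
Height at that point: y = 45.56×1.814 − 4.900×1.814² = 66.52 m.
That is 96.3 − 66.52 = 29.8 m below the top of the wall, so the cannonball does not clear it.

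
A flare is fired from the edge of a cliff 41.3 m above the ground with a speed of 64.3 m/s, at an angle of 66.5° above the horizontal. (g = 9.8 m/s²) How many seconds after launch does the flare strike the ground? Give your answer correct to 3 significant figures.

12.7 s

Vertical component: v_y = 64.3 sin 66.5° = 58.97 m/s.
Taking up as positive with launch at y = 41.3 m, landing at y = 0: 0 = 41.3 + 58.97 t − ½(9.8) t².
Solving 4.900 t² − 58.97 t − 41.3 = 0 gives t = [58.97 + √(58.97² + 4·4.900·41.3)] / 9.800 = 12.7 s.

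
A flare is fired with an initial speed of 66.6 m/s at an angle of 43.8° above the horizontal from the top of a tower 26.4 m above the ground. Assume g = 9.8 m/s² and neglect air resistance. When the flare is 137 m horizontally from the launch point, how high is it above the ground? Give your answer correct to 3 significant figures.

118 m

v_x = 66.6 cos 43.8° = 48.07 m/s, v_y0 = 66.6 sin 43.8° = 46.10 m/s.
Time to reach x = 137 m: t = x / v_x = 137 / 48.07 = 2.850 s.
y = 26.4 + v_y0 t − ½ g t² = 26.4 + 46.10×2.850 − 4.900×2.850² = 118 m.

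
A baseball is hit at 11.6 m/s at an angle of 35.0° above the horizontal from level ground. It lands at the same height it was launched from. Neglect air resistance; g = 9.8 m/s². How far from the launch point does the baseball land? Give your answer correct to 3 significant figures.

12.9 m

For level ground, R = v₀² sin(2θ) / g.
sin(2 × 35.0°) = sin 70.00° = 0.9397.
R = (11.6)² × 0.9397 / 9.8 = 12.9 m.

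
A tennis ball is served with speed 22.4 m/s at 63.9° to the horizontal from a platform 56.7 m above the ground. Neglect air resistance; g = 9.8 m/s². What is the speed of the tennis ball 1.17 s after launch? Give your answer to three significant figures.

13.1 m/s

v_x = 22.4 cos 63.9° = 9.855 m/s (constant).
v_y(t) = 22.4 sin 63.9° − g t = 20.12 − 9.8 × 1.17 = 8.654 m/s.
Speed = √(v_x² + v_y²) = √(97.12 + 74.89) = 13.1 m/s.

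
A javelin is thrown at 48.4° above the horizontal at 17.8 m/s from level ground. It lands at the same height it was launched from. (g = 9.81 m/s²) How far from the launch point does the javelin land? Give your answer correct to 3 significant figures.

For level ground, R = v₀² sin(2θ) / g.
sin(2 × 48.4°) = sin 96.80° = 0.9930.
R = (17.8)² × 0.9930 / 9.81 = 32.1 m.

32.1 m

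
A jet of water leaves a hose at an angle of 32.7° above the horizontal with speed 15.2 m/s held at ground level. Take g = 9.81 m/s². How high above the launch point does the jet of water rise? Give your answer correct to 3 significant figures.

3.44 m

Vertical component of launch velocity: v_y = 15.2 sin 32.7° = 8.212 m/s.
At the highest point the vertical velocity is zero, so v_y² = 2 g h_max.
h_max = (8.212)² / (2 × 9.81) = 67.44 / 19.62 = 3.44 m.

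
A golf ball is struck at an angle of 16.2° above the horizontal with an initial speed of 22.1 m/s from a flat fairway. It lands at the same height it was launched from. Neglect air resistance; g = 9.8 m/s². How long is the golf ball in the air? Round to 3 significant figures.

1.26 s

Vertical component: v_y = 22.1 sin 16.2° = 6.166 m/s.
For a projectile landing at launch height, time of flight is t = 2 v_y / g = 2 × 6.166 / 9.8 = 1.26 s.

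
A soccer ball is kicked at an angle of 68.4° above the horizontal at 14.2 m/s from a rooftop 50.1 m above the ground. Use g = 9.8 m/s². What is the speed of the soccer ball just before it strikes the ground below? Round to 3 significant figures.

v_x = 14.2 cos 68.4° = 5.227 m/s is unchanged throughout.
For the vertical component, v_y² = v_y0² + 2 g h = (13.20)² + 2×9.8×50.1 = 1156, so |v_y| = 34.00 m/s.
Impact speed = √(v_x² + v_y²) = √(27.32 + 1156) = 34.4 m/s.

34.4 m/s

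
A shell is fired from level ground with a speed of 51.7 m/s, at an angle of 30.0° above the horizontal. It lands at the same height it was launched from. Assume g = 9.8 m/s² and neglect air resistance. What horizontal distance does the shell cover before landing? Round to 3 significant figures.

Components: v_x = 51.7 cos 30.0° = 44.77 m/s, v_y = 51.7 sin 30.0° = 25.85 m/s.
Time of flight (same landing height): t = 2 v_y / g = 2 × 25.85 / 9.8 = 5.276 s.
Range: R = v_x · t = 44.77 × 5.276 = 236 m.

236 m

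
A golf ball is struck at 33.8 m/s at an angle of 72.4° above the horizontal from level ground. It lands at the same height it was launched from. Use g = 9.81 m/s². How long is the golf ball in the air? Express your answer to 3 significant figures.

Vertical component: v_y = 33.8 sin 72.4° = 32.22 m/s.
For a projectile landing at launch height, time of flight is t = 2 v_y / g = 2 × 32.22 / 9.81 = 6.57 s.

6.57 s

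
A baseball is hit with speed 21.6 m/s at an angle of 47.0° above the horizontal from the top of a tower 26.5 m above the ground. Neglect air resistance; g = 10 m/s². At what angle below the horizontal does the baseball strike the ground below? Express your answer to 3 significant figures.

62.2°

v_x = 21.6 cos 47.0° = 14.73 m/s.
At impact |v_y| = √(v_y0² + 2 g h) = √(15.80² + 2×10×26.5) = 27.92 m/s.
Angle below horizontal = arctan(|v_y| / v_x) = arctan(27.92 / 14.73) = 62.2°.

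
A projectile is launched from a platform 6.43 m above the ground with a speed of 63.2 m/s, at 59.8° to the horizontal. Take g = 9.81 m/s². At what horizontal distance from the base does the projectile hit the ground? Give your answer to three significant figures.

358 m

Components: v_x = 63.2 cos 59.8° = 31.79 m/s, v_y = 63.2 sin 59.8° = 54.62 m/s.
Vertical: 0 = 6.43 + 54.62 t − ½(9.81) t² ⇒ 4.905 t² − 54.62 t − 6.43 = 0.
t = [54.62 + √(2983 + 126.2)] / 9.810 = 11.25 s.
Horizontal: R = v_x · t = 31.79 × 11.25 = 358 m.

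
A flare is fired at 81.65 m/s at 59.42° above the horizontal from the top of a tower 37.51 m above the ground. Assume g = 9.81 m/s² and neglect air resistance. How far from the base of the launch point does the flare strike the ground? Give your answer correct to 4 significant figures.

616.7 m

Components: v_x = 81.65 cos 59.42° = 41.539 m/s, v_y = 81.65 sin 59.42° = 70.294 m/s.
Vertical: 0 = 37.51 + 70.294 t − ½(9.81) t² ⇒ 4.905 t² − 70.294 t − 37.51 = 0.
t = [70.294 + √(4941.2 + 735.95)] / 9.810 = 14.846 s.
Horizontal: R = v_x · t = 41.539 × 14.846 = 616.7 m.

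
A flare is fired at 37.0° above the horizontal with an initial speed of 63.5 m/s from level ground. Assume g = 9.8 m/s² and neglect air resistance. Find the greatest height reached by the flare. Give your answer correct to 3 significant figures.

Vertical component of launch velocity: v_y = 63.5 sin 37.0° = 38.22 m/s.
At the highest point the vertical velocity is zero, so v_y² = 2 g h_max.
h_max = (38.22)² / (2 × 9.8) = 1461 / 19.60 = 74.5 m.

74.5 m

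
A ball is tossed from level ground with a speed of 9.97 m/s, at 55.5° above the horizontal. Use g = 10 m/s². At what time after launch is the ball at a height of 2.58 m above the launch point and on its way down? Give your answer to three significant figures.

v_y0 = 9.97 sin 55.5° = 8.217 m/s.
Set y = v_y0 t − ½ g t² = 2.58: 5.000 t² − 8.217 t + 2.58 = 0.
t = [8.217 ± √(67.52 − 51.60)] / 10 = (8.217 ± 3.990) / 10, giving t = 0.423 s or t = 1.22 s.
On the way down corresponds to the larger root: t = 1.22 s.

1.22 s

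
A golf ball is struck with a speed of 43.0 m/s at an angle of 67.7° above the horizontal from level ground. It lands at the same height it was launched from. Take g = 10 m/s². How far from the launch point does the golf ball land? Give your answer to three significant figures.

130 m

For level ground, R = v₀² sin(2θ) / g.
sin(2 × 67.7°) = sin 135.4° = 0.7022.
R = (43.0)² × 0.7022 / 10 = 130 m.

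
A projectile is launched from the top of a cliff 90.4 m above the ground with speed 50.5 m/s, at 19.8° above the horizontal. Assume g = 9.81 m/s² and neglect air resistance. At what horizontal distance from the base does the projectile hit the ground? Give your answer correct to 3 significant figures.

Components: v_x = 50.5 cos 19.8° = 47.51 m/s, v_y = 50.5 sin 19.8° = 17.11 m/s.
Vertical: 0 = 90.4 + 17.11 t − ½(9.81) t² ⇒ 4.905 t² − 17.11 t − 90.4 = 0.
t = [17.11 + √(292.8 + 1774)] / 9.810 = 6.378 s.
Horizontal: R = v_x · t = 47.51 × 6.378 = 303 m.

303 m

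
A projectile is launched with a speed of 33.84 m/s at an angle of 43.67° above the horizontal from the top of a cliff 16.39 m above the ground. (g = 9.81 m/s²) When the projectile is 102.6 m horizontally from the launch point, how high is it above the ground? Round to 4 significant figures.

28.15 m

v_x = 33.84 cos 43.67° = 24.477 m/s, v_y0 = 33.84 sin 43.67° = 23.367 m/s.
Time to reach x = 102.6 m: t = x / v_x = 102.6 / 24.477 = 4.1917 s.
y = 16.39 + v_y0 t − ½ g t² = 16.39 + 23.367×4.1917 − 4.905×4.1917² = 28.15 m.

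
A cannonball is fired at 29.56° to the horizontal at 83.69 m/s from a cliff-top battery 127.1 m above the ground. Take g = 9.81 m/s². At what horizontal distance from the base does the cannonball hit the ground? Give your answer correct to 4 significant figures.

787.2 m

Components: v_x = 83.69 cos 29.56° = 72.797 m/s, v_y = 83.69 sin 29.56° = 41.287 m/s.
Vertical: 0 = 127.1 + 41.287 t − ½(9.81) t² ⇒ 4.905 t² − 41.287 t − 127.1 = 0.
t = [41.287 + √(1704.6 + 2493.7)] / 9.810 = 10.814 s.
Horizontal: R = v_x · t = 72.797 × 10.814 = 787.2 m.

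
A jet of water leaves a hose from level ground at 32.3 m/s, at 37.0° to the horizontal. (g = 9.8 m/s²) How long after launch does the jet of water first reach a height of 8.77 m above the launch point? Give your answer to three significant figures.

v_y0 = 32.3 sin 37.0° = 19.44 m/s.
Set y = v_y0 t − ½ g t² = 8.77: 4.900 t² − 19.44 t + 8.77 = 0.
t = [19.44 ± √(377.9 − 171.9)] / 9.8 = (19.44 ± 14.35) / 9.8, giving t = 0.519 s or t = 3.45 s.
The jet of water is on the way up at the first time, so t = 0.519 s.

0.519 s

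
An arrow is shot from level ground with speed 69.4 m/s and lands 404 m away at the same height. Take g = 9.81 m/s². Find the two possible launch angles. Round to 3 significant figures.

27.7° and 62.3°

Level-ground range: R = v₀² sin(2θ)/g ⇒ sin 2θ = R g / v₀² = 404×9.81/69.4² = 0.8229.
2θ = arcsin(0.8229) = 55.38° or 180° − 55.38° = 124.62°.
So θ = 27.7° or θ = 62.3°.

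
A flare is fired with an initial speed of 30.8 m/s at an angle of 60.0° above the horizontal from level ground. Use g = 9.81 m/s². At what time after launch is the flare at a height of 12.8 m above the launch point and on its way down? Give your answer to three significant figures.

4.91 s

v_y0 = 30.8 sin 60.0° = 26.67 m/s.
Set y = v_y0 t − ½ g t² = 12.8: 4.905 t² − 26.67 t + 12.8 = 0.
t = [26.67 ± √(711.3 − 251.1)] / 9.81 = (26.67 ± 21.45) / 9.81, giving t = 0.532 s or t = 4.91 s.
On the way down corresponds to the larger root: t = 4.91 s.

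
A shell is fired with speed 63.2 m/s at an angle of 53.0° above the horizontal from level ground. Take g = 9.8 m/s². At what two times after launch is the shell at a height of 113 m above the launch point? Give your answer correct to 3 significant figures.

v_y0 = 63.2 sin 53.0° = 50.47 m/s.
Set y = v_y0 t − ½ g t² = 113: 4.900 t² − 50.47 t + 113 = 0.
t = [50.47 ± √(2547 − 2215)] / 9.8 = (50.47 ± 18.22) / 9.8, giving t = 3.29 s or t = 7.01 s.
So the shell is at 113 m at t = 3.29 s (rising) and t = 7.01 s (falling).

3.29 s and 7.01 s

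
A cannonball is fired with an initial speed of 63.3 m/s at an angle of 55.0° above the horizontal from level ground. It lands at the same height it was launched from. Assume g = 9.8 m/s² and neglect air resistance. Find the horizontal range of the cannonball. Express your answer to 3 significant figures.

Components: v_x = 63.3 cos 55.0° = 36.31 m/s, v_y = 63.3 sin 55.0° = 51.85 m/s.
Time of flight (same landing height): t = 2 v_y / g = 2 × 51.85 / 9.8 = 10.58 s.
Range: R = v_x · t = 36.31 × 10.58 = 384 m.

384 m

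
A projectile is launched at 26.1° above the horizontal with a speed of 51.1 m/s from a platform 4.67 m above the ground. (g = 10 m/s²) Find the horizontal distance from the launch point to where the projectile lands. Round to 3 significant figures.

215 m

Components: v_x = 51.1 cos 26.1° = 45.89 m/s, v_y = 51.1 sin 26.1° = 22.48 m/s.
Vertical: 0 = 4.67 + 22.48 t − ½(10) t² ⇒ 5.000 t² − 22.48 t − 4.67 = 0.
t = [22.48 + √(505.4 + 93.40)] / 10.00 = 4.695 s.
Horizontal: R = v_x · t = 45.89 × 4.695 = 215 m.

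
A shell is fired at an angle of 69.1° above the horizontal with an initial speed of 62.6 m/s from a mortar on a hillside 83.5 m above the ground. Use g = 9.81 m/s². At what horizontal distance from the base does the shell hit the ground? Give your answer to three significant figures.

Components: v_x = 62.6 cos 69.1° = 22.33 m/s, v_y = 62.6 sin 69.1° = 58.48 m/s.
Vertical: 0 = 83.5 + 58.48 t − ½(9.81) t² ⇒ 4.905 t² − 58.48 t − 83.5 = 0.
t = [58.48 + √(3420 + 1638)] / 9.810 = 13.21 s.
Horizontal: R = v_x · t = 22.33 × 13.21 = 295 m.

295 m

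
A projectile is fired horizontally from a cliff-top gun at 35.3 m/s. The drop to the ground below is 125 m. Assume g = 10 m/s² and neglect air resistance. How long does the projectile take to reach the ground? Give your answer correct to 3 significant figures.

The horizontal speed doesn't affect the fall. With v_y0 = 0, h = ½ g t².
t = √(2 × 125 / 10) = √25.00 = 5.00 s.

5.00 s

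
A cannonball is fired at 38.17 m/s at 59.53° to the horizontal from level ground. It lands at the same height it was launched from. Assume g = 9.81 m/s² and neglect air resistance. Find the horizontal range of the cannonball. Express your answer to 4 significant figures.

Components: v_x = 38.17 cos 59.53° = 19.356 m/s, v_y = 38.17 sin 59.53° = 32.899 m/s.
Time of flight (same landing height): t = 2 v_y / g = 2 × 32.899 / 9.81 = 6.7072 s.
Range: R = v_x · t = 19.356 × 6.7072 = 129.8 m.

129.8 m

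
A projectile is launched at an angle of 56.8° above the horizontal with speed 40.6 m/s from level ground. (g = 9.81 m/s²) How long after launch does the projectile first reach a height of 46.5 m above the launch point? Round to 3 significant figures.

1.88 s

v_y0 = 40.6 sin 56.8° = 33.97 m/s.
Set y = v_y0 t − ½ g t² = 46.5: 4.905 t² − 33.97 t + 46.5 = 0.
t = [33.97 ± √(1154 − 912.3)] / 9.81 = (33.97 ± 15.55) / 9.81, giving t = 1.88 s or t = 5.05 s.
The projectile is on the way up at the first time, so t = 1.88 s.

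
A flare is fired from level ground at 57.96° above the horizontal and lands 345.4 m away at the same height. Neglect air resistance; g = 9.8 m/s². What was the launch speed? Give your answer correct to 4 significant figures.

On level ground, R = v₀² sin(2θ) / g, so v₀ = √(R g / sin 2θ).
sin(2 × 57.96°) = 0.8994.
v₀ = √(345.4 × 9.8 / 0.8994) = √3763.5 = 61.35 m/s.

61.35 m/s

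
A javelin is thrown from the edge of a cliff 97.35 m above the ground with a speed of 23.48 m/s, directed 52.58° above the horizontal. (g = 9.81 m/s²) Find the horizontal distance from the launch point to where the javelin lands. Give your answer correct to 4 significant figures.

96.23 m

Components: v_x = 23.48 cos 52.58° = 14.268 m/s, v_y = 23.48 sin 52.58° = 18.648 m/s.
Vertical: 0 = 97.35 + 18.648 t − ½(9.81) t² ⇒ 4.905 t² − 18.648 t − 97.35 = 0.
t = [18.648 + √(347.75 + 1910.0)] / 9.810 = 6.7445 s.
Horizontal: R = v_x · t = 14.268 × 6.7445 = 96.23 m.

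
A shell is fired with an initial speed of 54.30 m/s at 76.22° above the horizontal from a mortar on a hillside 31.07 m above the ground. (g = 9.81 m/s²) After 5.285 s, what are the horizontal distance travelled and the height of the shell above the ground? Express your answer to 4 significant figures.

x = 68.36 m, y = 172.8 m

v_x = 54.30 cos 76.22° = 12.934 m/s; v_y0 = 54.30 sin 76.22° = 52.737 m/s.
x = v_x t = 12.934 × 5.285 = 68.36 m.
y = 31.07 + v_y0 t − ½ g t² = 172.8 m.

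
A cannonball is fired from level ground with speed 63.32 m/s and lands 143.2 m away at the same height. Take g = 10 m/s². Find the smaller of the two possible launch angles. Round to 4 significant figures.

10.46°

Level-ground range: R = v₀² sin(2θ)/g ⇒ sin 2θ = R g / v₀² = 143.2×10/63.32² = 0.3572.
2θ = arcsin(0.3572) = 20.928° or 180° − 20.928° = 159.072°.
So θ = 10.46° or θ = 79.54°.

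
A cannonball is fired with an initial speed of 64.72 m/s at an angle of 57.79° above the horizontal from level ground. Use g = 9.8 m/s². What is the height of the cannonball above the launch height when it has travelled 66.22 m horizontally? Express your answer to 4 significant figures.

87.06 m

v_x = 64.72 cos 57.79° = 34.497 m/s, v_y0 = 64.72 sin 57.79° = 54.760 m/s.
Time to reach x = 66.22 m: t = x / v_x = 66.22 / 34.497 = 1.9196 s.
y = v_y0 t − ½ g t² = 54.760×1.9196 − 4.900×1.9196² = 87.06 m.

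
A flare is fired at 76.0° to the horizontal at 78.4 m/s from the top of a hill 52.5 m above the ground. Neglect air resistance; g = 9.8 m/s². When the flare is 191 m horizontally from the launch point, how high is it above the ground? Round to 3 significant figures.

322 m

v_x = 78.4 cos 76.0° = 18.97 m/s, v_y0 = 78.4 sin 76.0° = 76.07 m/s.
Time to reach x = 191 m: t = x / v_x = 191 / 18.97 = 10.07 s.
y = 52.5 + v_y0 t − ½ g t² = 52.5 + 76.07×10.07 − 4.900×10.07² = 322 m.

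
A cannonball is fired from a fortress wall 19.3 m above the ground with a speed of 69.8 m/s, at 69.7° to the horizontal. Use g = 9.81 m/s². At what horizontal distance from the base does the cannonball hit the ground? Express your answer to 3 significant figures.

330 m

Components: v_x = 69.8 cos 69.7° = 24.22 m/s, v_y = 69.8 sin 69.7° = 65.46 m/s.
Vertical: 0 = 19.3 + 65.46 t − ½(9.81) t² ⇒ 4.905 t² − 65.46 t − 19.3 = 0.
t = [65.46 + √(4285 + 378.7)] / 9.810 = 13.63 s.
Horizontal: R = v_x · t = 24.22 × 13.63 = 330 m.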